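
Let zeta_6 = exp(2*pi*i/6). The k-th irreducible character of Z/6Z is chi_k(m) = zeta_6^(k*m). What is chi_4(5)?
chi_4(5) = zeta_6^20 = exp(2*I*pi/3)

Proof sketch: chi_4(5) = zeta_6^(4*5) = zeta_6^20. Since zeta_6^6 = 1, this equals zeta_6^2 = exp(2*pi*i*2/6) = exp(2*I*pi/3).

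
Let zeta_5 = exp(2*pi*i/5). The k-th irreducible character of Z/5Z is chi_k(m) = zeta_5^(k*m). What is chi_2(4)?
chi_2(4) = zeta_5^8 = exp(-4*I*pi/5)

Derivation: chi_2(4) = zeta_5^(2*4) = zeta_5^8. Since zeta_5^5 = 1, this equals zeta_5^3 = exp(2*pi*i*3/5) = exp(-4*I*pi/5).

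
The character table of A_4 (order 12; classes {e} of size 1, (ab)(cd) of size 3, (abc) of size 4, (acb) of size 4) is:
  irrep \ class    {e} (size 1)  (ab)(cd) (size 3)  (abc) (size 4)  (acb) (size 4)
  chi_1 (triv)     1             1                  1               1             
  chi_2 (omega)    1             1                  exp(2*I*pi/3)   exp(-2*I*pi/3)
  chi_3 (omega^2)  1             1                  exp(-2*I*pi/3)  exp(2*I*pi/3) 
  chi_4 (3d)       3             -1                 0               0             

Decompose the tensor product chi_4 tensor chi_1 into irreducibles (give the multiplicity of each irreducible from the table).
chi_4 tensor chi_1 = chi_4 (all other irreducibles have multiplicity 0).

The character of a tensor product is the pointwise product (chi_4 * chi_1)(C) = chi_4(C) * chi_1(C):
  {e}: (3)*(1), (ab)(cd): (-1)*(1), (abc): (0)*(1), (acb): (0)*(1)
so (chi_4 * chi_1) takes values
  {e} -> 3, (ab)(cd) -> -1, (abc) -> 0, (acb) -> 0.
Now take the inner product of this character with each irreducible chi from the table, <chi_4*chi_1, chi> = (1/12) sum_C |C| (chi_4*chi_1)(C) conj(chi(C)):
  <chi_4*chi_1, chi_1> = (1/12)[1*(3)*conj(1) + 3*(-1)*conj(1) + 4*(0)*conj(1) + 4*(0)*conj(1)]
      = (1/12)[(3) + (-3) + (0) + (0)] = 0/12 = 0
  <chi_4*chi_1, chi_2> = (1/12)[1*(3)*conj(1) + 3*(-1)*conj(1) + 4*(0)*conj(exp(2*I*pi/3)) + 4*(0)*conj(exp(-2*I*pi/3))]
      = (1/12)[(3) + (-3) + (0) + (0)] = 0/12 = 0
  <chi_4*chi_1, chi_3> = (1/12)[1*(3)*conj(1) + 3*(-1)*conj(1) + 4*(0)*conj(exp(-2*I*pi/3)) + 4*(0)*conj(exp(2*I*pi/3))]
      = (1/12)[(3) + (-3) + (0) + (0)] = 0/12 = 0
  <chi_4*chi_1, chi_4> = (1/12)[1*(3)*conj(3) + 3*(-1)*conj(-1) + 4*(0)*conj(0) + 4*(0)*conj(0)]
      = (1/12)[(9) + (3) + (0) + (0)] = 12/12 = 1
(Exp terms are combined using exp(i*s)*conj(exp(i*t)) = exp(i*(s-t)), and sums of them are collapsed using the identity that for every m > 1 the m distinct m-th roots of unity sum to 0, e.g. 1 + exp(2*I*pi/3) + exp(-2*I*pi/3) = 0.)
Hence the multiplicities are chi_4: 1. Dimension check: dim(chi_4)*dim(chi_1) = 3*1 = 3 and sum (mult * dim) = 1*3 = 3.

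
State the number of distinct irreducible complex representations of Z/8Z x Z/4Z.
32

Proof sketch: The number of irreducible complex representations of a finite group equals its number of conjugacy classes. Z/8Z x Z/4Z is abelian of order 32, so every element is its own conjugacy class: 32 classes, so Z/8Z x Z/4Z (order 32) has exactly 32 irreducible complex representations.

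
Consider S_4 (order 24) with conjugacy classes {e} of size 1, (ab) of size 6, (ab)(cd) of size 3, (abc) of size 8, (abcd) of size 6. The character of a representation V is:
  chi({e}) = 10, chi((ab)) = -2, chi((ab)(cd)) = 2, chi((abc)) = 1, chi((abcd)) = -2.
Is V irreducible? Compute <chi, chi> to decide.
Not irreducible (reducible): <chi, chi> = 7 > 1.

Solution. <chi, chi> = (1/|G|) sum_C |C| * |chi(C)|^2 = (1/24)[1*|10|^2 + 6*|-2|^2 + 3*|2|^2 + 8*|1|^2 + 6*|-2|^2]
  = (1/24)[(100) + (24) + (12) + (8) + (24)] = 168/24 = 7.
A character is irreducible iff <chi, chi> = 1, so this representation is reducible.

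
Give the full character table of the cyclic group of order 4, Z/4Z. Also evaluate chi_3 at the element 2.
Character table of Z/4Z (irreps indexed chi_0,...,chi_3 with chi_k(m) = zeta_4^(k*m), zeta_4 = exp(2*pi*i/4)):
  irrep \ class  {0} (size 1)  {1} (size 1)  {2} (size 1)  {3} (size 1)
  chi_0          1             1             1             1           
  chi_1          1             I             -1            -I          
  chi_2          1             -1            1             -1          
  chi_3          1             -I            -1            I           

Spot check: chi_3(2) = zeta_4^(3*2) = zeta_4^6 = -1.

Argument: Z/4Z is abelian, so all 4 irreducible complex representations are 1-dimensional. They are given by chi_k(m) = zeta_4^(k*m) for k = 0,...,3. Row orthogonality: sum_m chi_k(m) conj(chi_l(m)) = 4 * [k = l].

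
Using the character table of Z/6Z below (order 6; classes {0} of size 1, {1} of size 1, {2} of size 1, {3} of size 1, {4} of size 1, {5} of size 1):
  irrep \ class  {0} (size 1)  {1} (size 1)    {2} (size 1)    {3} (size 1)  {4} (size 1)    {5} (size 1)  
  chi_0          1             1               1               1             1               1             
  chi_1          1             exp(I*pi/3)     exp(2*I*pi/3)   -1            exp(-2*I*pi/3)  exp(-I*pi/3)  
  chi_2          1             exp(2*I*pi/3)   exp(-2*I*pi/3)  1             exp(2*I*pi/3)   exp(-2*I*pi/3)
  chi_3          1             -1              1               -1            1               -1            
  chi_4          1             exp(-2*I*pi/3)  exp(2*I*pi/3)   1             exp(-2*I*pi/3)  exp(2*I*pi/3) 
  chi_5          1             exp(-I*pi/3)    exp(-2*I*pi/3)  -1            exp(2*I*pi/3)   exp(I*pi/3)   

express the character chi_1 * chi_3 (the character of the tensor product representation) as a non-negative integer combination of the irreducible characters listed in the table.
chi_1 tensor chi_3 = chi_4 (all other irreducibles have multiplicity 0).

Justification: The character of a tensor product is the pointwise product (chi_1 * chi_3)(C) = chi_1(C) * chi_3(C):
  {0}: (1)*(1), {1}: (exp(I*pi/3))*(-1), {2}: (exp(2*I*pi/3))*(1), {3}: (-1)*(-1), {4}: (exp(-2*I*pi/3))*(1), {5}: (exp(-I*pi/3))*(-1)
so (chi_1 * chi_3) takes values
  {0} -> 1, {1} -> -exp(I*pi/3), {2} -> exp(2*I*pi/3), {3} -> 1, {4} -> exp(-2*I*pi/3), {5} -> -exp(-I*pi/3).
Now take the inner product of this character with each irreducible chi from the table, <chi_1*chi_3, chi> = (1/6) sum_C |C| (chi_1*chi_3)(C) conj(chi(C)):
  <chi_1*chi_3, chi_0> = (1/6)[1*(1)*conj(1) + 1*(-exp(I*pi/3))*conj(1) + 1*(exp(2*I*pi/3))*conj(1) + 1*(1)*conj(1) + 1*(exp(-2*I*pi/3))*conj(1) + 1*(-exp(-I*pi/3))*conj(1)]
      = (1/6)[(1) + (-exp(I*pi/3)) + (exp(2*I*pi/3)) + (1) + (exp(-2*I*pi/3)) + (-exp(-I*pi/3))] = 0/6 = 0
  <chi_1*chi_3, chi_1> = (1/6)[1*(1)*conj(1) + 1*(-exp(I*pi/3))*conj(exp(I*pi/3)) + 1*(exp(2*I*pi/3))*conj(exp(2*I*pi/3)) + 1*(1)*conj(-1) + 1*(exp(-2*I*pi/3))*conj(exp(-2*I*pi/3)) + 1*(-exp(-I*pi/3))*conj(exp(-I*pi/3))]
      = (1/6)[(1) + (-1) + (1) + (-1) + (1) + (-1)] = 0/6 = 0
  <chi_1*chi_3, chi_2> = (1/6)[1*(1)*conj(1) + 1*(-exp(I*pi/3))*conj(exp(2*I*pi/3)) + 1*(exp(2*I*pi/3))*conj(exp(-2*I*pi/3)) + 1*(1)*conj(1) + 1*(exp(-2*I*pi/3))*conj(exp(2*I*pi/3)) + 1*(-exp(-I*pi/3))*conj(exp(-2*I*pi/3))]
      = (1/6)[(1) + (-exp(-I*pi/3)) + (exp(-2*I*pi/3)) + (1) + (exp(2*I*pi/3)) + (-exp(I*pi/3))] = 0/6 = 0
  <chi_1*chi_3, chi_3> = (1/6)[1*(1)*conj(1) + 1*(-exp(I*pi/3))*conj(-1) + 1*(exp(2*I*pi/3))*conj(1) + 1*(1)*conj(-1) + 1*(exp(-2*I*pi/3))*conj(1) + 1*(-exp(-I*pi/3))*conj(-1)]
      = (1/6)[(1) + (exp(I*pi/3)) + (exp(2*I*pi/3)) + (-1) + (exp(-2*I*pi/3)) + (exp(-I*pi/3))] = 0/6 = 0
  <chi_1*chi_3, chi_4> = (1/6)[1*(1)*conj(1) + 1*(-exp(I*pi/3))*conj(exp(-2*I*pi/3)) + 1*(exp(2*I*pi/3))*conj(exp(2*I*pi/3)) + 1*(1)*conj(1) + 1*(exp(-2*I*pi/3))*conj(exp(-2*I*pi/3)) + 1*(-exp(-I*pi/3))*conj(exp(2*I*pi/3))]
      = (1/6)[(1) + (1) + (1) + (1) + (1) + (1)] = 6/6 = 1
  <chi_1*chi_3, chi_5> = (1/6)[1*(1)*conj(1) + 1*(-exp(I*pi/3))*conj(exp(-I*pi/3)) + 1*(exp(2*I*pi/3))*conj(exp(-2*I*pi/3)) + 1*(1)*conj(-1) + 1*(exp(-2*I*pi/3))*conj(exp(2*I*pi/3)) + 1*(-exp(-I*pi/3))*conj(exp(I*pi/3))]
      = (1/6)[(1) + (-exp(2*I*pi/3)) + (exp(-2*I*pi/3)) + (-1) + (exp(2*I*pi/3)) + (-exp(-2*I*pi/3))] = 0/6 = 0
(Exp terms are combined using exp(i*s)*conj(exp(i*t)) = exp(i*(s-t)), and sums of them are collapsed using the identity that for every m > 1 the m distinct m-th roots of unity sum to 0, e.g. 1 + exp(2*I*pi/3) + exp(-2*I*pi/3) = 0.)
Hence the multiplicities are chi_4: 1. Dimension check: dim(chi_1)*dim(chi_3) = 1*1 = 1 and sum (mult * dim) = 1*1 = 1.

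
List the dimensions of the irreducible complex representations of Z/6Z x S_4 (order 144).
Dimensions: 1, 1, 1, 1, 1, 1, 1, 1, 1, 1, 1, 1, 2, 2, 2, 2, 2, 2, 3, 3, 3, 3, 3, 3, 3, 3, 3, 3, 3, 3

Why: There are 30 irreducibles (= number of conjugacy classes). Their dimensions d_i satisfy sum d_i^2 = |G| = 144: 1 + 1 + 1 + 1 + 1 + 1 + 1 + 1 + 1 + 1 + 1 + 1 + 4 + 4 + 4 + 4 + 4 + 4 + 9 + 9 + 9 + 9 + 9 + 9 + 9 + 9 + 9 + 9 + 9 + 9 = 144. (For the product with Z/6Z: each of the 6 1-dim characters of Z/6Z tensors with each irrep of S_4, giving 6 copies of each S_4-dimension.)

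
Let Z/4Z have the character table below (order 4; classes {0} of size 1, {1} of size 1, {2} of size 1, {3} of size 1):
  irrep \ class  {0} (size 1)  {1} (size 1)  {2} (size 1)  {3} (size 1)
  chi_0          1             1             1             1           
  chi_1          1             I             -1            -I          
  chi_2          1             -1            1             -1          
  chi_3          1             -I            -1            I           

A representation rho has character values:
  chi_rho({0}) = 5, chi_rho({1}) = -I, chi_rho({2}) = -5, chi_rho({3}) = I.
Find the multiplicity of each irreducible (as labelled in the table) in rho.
Multiplicities: chi_0: 0, chi_1: 2, chi_2: 0, chi_3: 3.

Reasoning: Use <chi_rho, chi> = (1/|G|) sum_C |C| * chi_rho(C) * conj(chi(C)) with |G| = 4 for each irreducible chi in the table:
  <chi_rho, chi_0> = (1/4)[1*(5)*conj(1) + 1*(-I)*conj(1) + 1*(-5)*conj(1) + 1*(I)*conj(1)]
      = (1/4)[(5) + (-I) + (-5) + (I)] = 0/4 = 0
  <chi_rho, chi_1> = (1/4)[1*(5)*conj(1) + 1*(-I)*conj(I) + 1*(-5)*conj(-1) + 1*(I)*conj(-I)]
      = (1/4)[(5) + (-1) + (5) + (-1)] = 8/4 = 2
  <chi_rho, chi_2> = (1/4)[1*(5)*conj(1) + 1*(-I)*conj(-1) + 1*(-5)*conj(1) + 1*(I)*conj(-1)]
      = (1/4)[(5) + (I) + (-5) + (-I)] = 0/4 = 0
  <chi_rho, chi_3> = (1/4)[1*(5)*conj(1) + 1*(-I)*conj(-I) + 1*(-5)*conj(-1) + 1*(I)*conj(I)]
      = (1/4)[(5) + (1) + (5) + (1)] = 12/4 = 3
(Exp terms are combined using exp(i*s)*conj(exp(i*t)) = exp(i*(s-t)), and sums of them are collapsed using the identity that for every m > 1 the m distinct m-th roots of unity sum to 0, e.g. 1 + exp(2*I*pi/3) + exp(-2*I*pi/3) = 0.)
Dimension check: dim(rho) = sum (mult * dim) = 0*1 + 2*1 + 0*1 + 3*1 = 5 = chi_rho(e) = 5.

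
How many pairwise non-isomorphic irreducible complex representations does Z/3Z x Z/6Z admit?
18

Proof sketch: The number of irreducible complex representations of a finite group equals its number of conjugacy classes. Z/3Z x Z/6Z is abelian of order 18, so every element is its own conjugacy class: 18 classes, so Z/3Z x Z/6Z (order 18) has exactly 18 irreducible complex representations.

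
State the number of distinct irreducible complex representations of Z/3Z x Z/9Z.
27

The number of irreducible complex representations of a finite group equals its number of conjugacy classes. Z/3Z x Z/9Z is abelian of order 27, so every element is its own conjugacy class: 27 classes, so Z/3Z x Z/9Z (order 27) has exactly 27 irreducible complex representations.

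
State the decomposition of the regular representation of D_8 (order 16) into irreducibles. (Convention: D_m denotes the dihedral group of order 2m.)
Each irreducible V_i of dimension d_i appears with multiplicity d_i, i.e. rho_reg = (direct sum over all irreducibles V_i) d_i V_i. The irreducible dimensions for D_8 are 1, 1, 1, 1, 2, 2, 2: 4 irreducibles of dimension 1, each with multiplicity 1; 3 irreducibles of dimension 2, each with multiplicity 2. Total dimension 4*1*1 + 3*2*2 = 16 = |G|.

Working: General theorem: in the regular representation of a finite group G, each irreducible appears with multiplicity equal to its dimension. Check: dim(rho_reg) = sum d_i^2 = 1 + 1 + 1 + 1 + 4 + 4 + 4 = 16 = |G|.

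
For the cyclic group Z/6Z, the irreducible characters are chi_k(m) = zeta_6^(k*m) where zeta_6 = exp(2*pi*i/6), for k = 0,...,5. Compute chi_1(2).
chi_1(2) = zeta_6^2 = exp(2*I*pi/3)

Working: chi_1(2) = zeta_6^(1*2) = zeta_6^2. Since zeta_6^6 = 1, this equals zeta_6^2 = exp(2*pi*i*2/6) = exp(2*I*pi/3).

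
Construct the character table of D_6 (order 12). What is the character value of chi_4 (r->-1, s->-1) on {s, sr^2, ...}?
Conjugacy classes: {e} of size 1, {r^3} of size 1, {r^1, r^5} of size 2, {r^2, r^4} of size 2, {s, sr^2, ...} of size 3, {sr, sr^3, ...} of size 3.
Character table:
  irrep \ class              {e} (size 1)  {r^3} (size 1)  {r^1, r^5} (size 2)  {r^2, r^4} (size 2)  {s, sr^2, ...} (size 3)  {sr, sr^3, ...} (size 3)
  chi_1 (triv)               1             1               1                    1                    1                        1                       
  chi_2 (sign: r->1, s->-1)  1             1               1                    1                    -1                       -1                      
  chi_3 (r->-1, s->1)        1             -1              -1                   1                    1                        -1                      
  chi_4 (r->-1, s->-1)       1             -1              -1                   1                    -1                       1                       
  chi_5 (2d, j=1)            2             -2              1                    -1                   0                        0                       
  chi_6 (2d, j=2)            2             2               -1                   -1                   0                        0                       

Spot check: chi_4 (r->-1, s->-1) on {s, sr^2, ...} = -1.

Explanation: D_6 has order 2*6 = 12 with 6 conjugacy classes, hence 6 irreducibles. Sum of squared dims 1 + 1 + 1 + 1 + 4 + 4 = 12 = |G|. Linear characters come from the abelianisation; the 2-dimensional irreps have character r^k -> 2*cos(2*pi*j*k/6), reflections -> 0.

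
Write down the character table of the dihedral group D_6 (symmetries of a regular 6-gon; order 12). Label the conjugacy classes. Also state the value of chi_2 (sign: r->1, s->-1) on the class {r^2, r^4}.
Conjugacy classes: {e} of size 1, {r^3} of size 1, {r^1, r^5} of size 2, {r^2, r^4} of size 2, {s, sr^2, ...} of size 3, {sr, sr^3, ...} of size 3.
Character table:
  irrep \ class              {e} (size 1)  {r^3} (size 1)  {r^1, r^5} (size 2)  {r^2, r^4} (size 2)  {s, sr^2, ...} (size 3)  {sr, sr^3, ...} (size 3)
  chi_1 (triv)               1             1               1                    1                    1                        1                       
  chi_2 (sign: r->1, s->-1)  1             1               1                    1                    -1                       -1                      
  chi_3 (r->-1, s->1)        1             -1              -1                   1                    1                        -1                      
  chi_4 (r->-1, s->-1)       1             -1              -1                   1                    -1                       1                       
  chi_5 (2d, j=1)            2             -2              1                    -1                   0                        0                       
  chi_6 (2d, j=2)            2             2               -1                   -1                   0                        0                       

Spot check: chi_2 (sign: r->1, s->-1) on {r^2, r^4} = 1.

Derivation: D_6 has order 2*6 = 12 with 6 conjugacy classes, hence 6 irreducibles. Sum of squared dims 1 + 1 + 1 + 1 + 4 + 4 = 12 = |G|. Linear characters come from the abelianisation; the 2-dimensional irreps have character r^k -> 2*cos(2*pi*j*k/6), reflections -> 0.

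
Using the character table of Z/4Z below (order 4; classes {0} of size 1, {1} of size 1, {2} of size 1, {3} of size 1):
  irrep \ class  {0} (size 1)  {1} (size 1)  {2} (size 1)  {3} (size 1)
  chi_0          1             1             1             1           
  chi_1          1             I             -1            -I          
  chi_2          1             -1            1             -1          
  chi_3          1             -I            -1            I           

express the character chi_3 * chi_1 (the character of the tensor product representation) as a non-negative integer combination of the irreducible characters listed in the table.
chi_3 tensor chi_1 = chi_0 (all other irreducibles have multiplicity 0).

Explanation: The character of a tensor product is the pointwise product (chi_3 * chi_1)(C) = chi_3(C) * chi_1(C):
  {0}: (1)*(1), {1}: (-I)*(I), {2}: (-1)*(-1), {3}: (I)*(-I)
so (chi_3 * chi_1) takes values
  {0} -> 1, {1} -> 1, {2} -> 1, {3} -> 1.
Now take the inner product of this character with each irreducible chi from the table, <chi_3*chi_1, chi> = (1/4) sum_C |C| (chi_3*chi_1)(C) conj(chi(C)):
  <chi_3*chi_1, chi_0> = (1/4)[1*(1)*conj(1) + 1*(1)*conj(1) + 1*(1)*conj(1) + 1*(1)*conj(1)]
      = (1/4)[(1) + (1) + (1) + (1)] = 4/4 = 1
  <chi_3*chi_1, chi_1> = (1/4)[1*(1)*conj(1) + 1*(1)*conj(I) + 1*(1)*conj(-1) + 1*(1)*conj(-I)]
      = (1/4)[(1) + (-I) + (-1) + (I)] = 0/4 = 0
  <chi_3*chi_1, chi_2> = (1/4)[1*(1)*conj(1) + 1*(1)*conj(-1) + 1*(1)*conj(1) + 1*(1)*conj(-1)]
      = (1/4)[(1) + (-1) + (1) + (-1)] = 0/4 = 0
  <chi_3*chi_1, chi_3> = (1/4)[1*(1)*conj(1) + 1*(1)*conj(-I) + 1*(1)*conj(-1) + 1*(1)*conj(I)]
      = (1/4)[(1) + (I) + (-1) + (-I)] = 0/4 = 0
(Exp terms are combined using exp(i*s)*conj(exp(i*t)) = exp(i*(s-t)), and sums of them are collapsed using the identity that for every m > 1 the m distinct m-th roots of unity sum to 0, e.g. 1 + exp(2*I*pi/3) + exp(-2*I*pi/3) = 0.)
Hence the multiplicities are chi_0: 1. Dimension check: dim(chi_3)*dim(chi_1) = 1*1 = 1 and sum (mult * dim) = 1*1 = 1.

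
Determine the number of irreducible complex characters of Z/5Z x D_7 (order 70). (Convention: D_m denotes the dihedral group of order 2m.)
25

Why: The number of irreducible complex representations of a finite group equals its number of conjugacy classes. For a direct product, #classes(G x H) = #classes(G) * #classes(H). Z/5Z has 5 classes (abelian), D_7 has 5 classes, so 5 * 5 = 25, so Z/5Z x D_7 (order 70) has exactly 25 irreducible complex representations.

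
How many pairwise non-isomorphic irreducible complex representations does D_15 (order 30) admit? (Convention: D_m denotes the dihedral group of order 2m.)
9

Proof sketch: The number of irreducible complex representations of a finite group equals its number of conjugacy classes. D_15 has 9 conjugacy classes ((n+3)/2 for n odd), so D_15 (order 30) has exactly 9 irreducible complex representations.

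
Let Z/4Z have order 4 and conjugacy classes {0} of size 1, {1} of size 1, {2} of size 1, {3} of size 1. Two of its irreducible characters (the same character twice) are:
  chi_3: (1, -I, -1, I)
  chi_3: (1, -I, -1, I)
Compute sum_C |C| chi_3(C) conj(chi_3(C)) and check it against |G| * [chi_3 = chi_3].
Sum = 4 = |G| = 4; so <chi_3, chi_3> = 1 (norm-1 confirms irreducibility).

Why: Compute term by term over conjugacy classes (|C| * chi_3(C) * conj(chi_3(C))):
  1*(1)*conj(1) + 1*(-I)*conj(-I) + 1*(-1)*conj(-1) + 1*(I)*conj(I)
  = (1) + (1) + (1) + (1)
  = 4.
(Exp terms are combined using exp(i*s)*conj(exp(i*t)) = exp(i*(s-t)), and sums of them are collapsed using the identity that for every m > 1 the m distinct m-th roots of unity sum to 0, e.g. 1 + exp(2*I*pi/3) + exp(-2*I*pi/3) = 0.)
Dividing by |G| = 4 gives 4/4 = 1, matching the row-orthogonality relation <chi_3, chi_3> = [chi_3 = chi_3].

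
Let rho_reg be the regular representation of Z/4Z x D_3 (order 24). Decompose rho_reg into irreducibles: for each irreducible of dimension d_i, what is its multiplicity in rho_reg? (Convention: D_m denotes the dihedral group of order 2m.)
Each irreducible V_i of dimension d_i appears with multiplicity d_i, i.e. rho_reg = (direct sum over all irreducibles V_i) d_i V_i. The irreducible dimensions for Z/4Z x D_3 are 1, 1, 1, 1, 1, 1, 1, 1, 2, 2, 2, 2: 8 irreducibles of dimension 1, each with multiplicity 1; 4 irreducibles of dimension 2, each with multiplicity 2. Total dimension 8*1*1 + 4*2*2 = 24 = |G|.

Explanation: General theorem: in the regular representation of a finite group G, each irreducible appears with multiplicity equal to its dimension. Check: dim(rho_reg) = sum d_i^2 = 1 + 1 + 1 + 1 + 1 + 1 + 1 + 1 + 4 + 4 + 4 + 4 = 24 = |G|.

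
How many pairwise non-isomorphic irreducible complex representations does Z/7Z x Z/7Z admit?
49

Proof sketch: The number of irreducible complex representations of a finite group equals its number of conjugacy classes. Z/7Z x Z/7Z is abelian of order 49, so every element is its own conjugacy class: 49 classes, so Z/7Z x Z/7Z (order 49) has exactly 49 irreducible complex representations.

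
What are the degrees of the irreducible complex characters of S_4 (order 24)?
Dimensions: 1, 1, 2, 3, 3

There are 5 irreducibles (= number of conjugacy classes). Their dimensions d_i satisfy sum d_i^2 = |G| = 24: 1 + 1 + 4 + 9 + 9 = 24.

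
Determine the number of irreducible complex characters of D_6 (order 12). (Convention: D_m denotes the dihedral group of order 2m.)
6

Solution. The number of irreducible complex representations of a finite group equals its number of conjugacy classes. D_6 has 6 conjugacy classes (n/2 + 3 for n even), so D_6 (order 12) has exactly 6 irreducible complex representations.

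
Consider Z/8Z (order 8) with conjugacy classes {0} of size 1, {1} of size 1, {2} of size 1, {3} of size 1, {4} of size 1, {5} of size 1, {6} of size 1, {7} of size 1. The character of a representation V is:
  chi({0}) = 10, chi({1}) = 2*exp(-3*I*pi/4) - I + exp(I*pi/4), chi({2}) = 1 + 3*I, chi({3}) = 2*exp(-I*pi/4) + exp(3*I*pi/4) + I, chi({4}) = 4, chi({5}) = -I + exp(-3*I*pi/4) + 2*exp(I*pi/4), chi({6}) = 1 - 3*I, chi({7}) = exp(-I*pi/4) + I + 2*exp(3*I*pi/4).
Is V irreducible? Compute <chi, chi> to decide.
Not irreducible (reducible): <chi, chi> = 18 > 1.

<chi, chi> = (1/|G|) sum_C |C| * |chi(C)|^2 = (1/8)[1*|10|^2 + 1*|2*exp(-3*I*pi/4) - I + exp(I*pi/4)|^2 + 1*|1 + 3*I|^2 + 1*|2*exp(-I*pi/4) + exp(3*I*pi/4) + I|^2 + 1*|4|^2 + 1*|-I + exp(-3*I*pi/4) + 2*exp(I*pi/4)|^2 + 1*|1 - 3*I|^2 + 1*|exp(-I*pi/4) + I + 2*exp(3*I*pi/4)|^2]
  = (1/8)[(100) + (2 + 2*exp(-I*pi/4) - exp(I*pi/4) + exp(3*I*pi/4) - 2*exp(-3*I*pi/4)) + (10) + (2 - 2*exp(I*pi/4) + exp(-I*pi/4) - exp(-3*I*pi/4) + 2*exp(3*I*pi/4)) + (16) + (2 - 2*exp(I*pi/4) + exp(-I*pi/4) - exp(-3*I*pi/4) + 2*exp(3*I*pi/4)) + (10) + (2 + 2*exp(-I*pi/4) - exp(I*pi/4) + exp(3*I*pi/4) - 2*exp(-3*I*pi/4))] = 144/8 = 18.
(Exp terms are combined using exp(i*s)*conj(exp(i*t)) = exp(i*(s-t)), and sums of them are collapsed using the identity that for every m > 1 the m distinct m-th roots of unity sum to 0, e.g. 1 + exp(2*I*pi/3) + exp(-2*I*pi/3) = 0.)
A character is irreducible iff <chi, chi> = 1, so this representation is reducible.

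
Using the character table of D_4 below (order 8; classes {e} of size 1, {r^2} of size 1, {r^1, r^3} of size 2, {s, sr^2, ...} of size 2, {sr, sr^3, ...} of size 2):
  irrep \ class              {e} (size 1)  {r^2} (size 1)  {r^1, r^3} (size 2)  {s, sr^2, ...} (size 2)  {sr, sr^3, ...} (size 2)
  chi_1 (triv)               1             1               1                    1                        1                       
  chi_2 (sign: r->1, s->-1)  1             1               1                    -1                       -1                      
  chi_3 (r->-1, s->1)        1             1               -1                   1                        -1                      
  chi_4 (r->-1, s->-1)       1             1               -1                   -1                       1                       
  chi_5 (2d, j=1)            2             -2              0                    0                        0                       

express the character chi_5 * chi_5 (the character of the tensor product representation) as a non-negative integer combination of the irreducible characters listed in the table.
chi_5 tensor chi_5 = chi_1 + chi_2 + chi_3 + chi_4 (all other irreducibles have multiplicity 0).

Justification: The character of a tensor product is the pointwise product (chi_5 * chi_5)(C) = chi_5(C) * chi_5(C):
  {e}: (2)*(2), {r^2}: (-2)*(-2), {r^1, r^3}: (0)*(0), {s, sr^2, ...}: (0)*(0), {sr, sr^3, ...}: (0)*(0)
so (chi_5 * chi_5) takes values
  {e} -> 4, {r^2} -> 4, {r^1, r^3} -> 0, {s, sr^2, ...} -> 0, {sr, sr^3, ...} -> 0.
Now take the inner product of this character with each irreducible chi from the table, <chi_5*chi_5, chi> = (1/8) sum_C |C| (chi_5*chi_5)(C) conj(chi(C)):
  <chi_5*chi_5, chi_1> = (1/8)[1*(4)*conj(1) + 1*(4)*conj(1) + 2*(0)*conj(1) + 2*(0)*conj(1) + 2*(0)*conj(1)]
      = (1/8)[(4) + (4) + (0) + (0) + (0)] = 8/8 = 1
  <chi_5*chi_5, chi_2> = (1/8)[1*(4)*conj(1) + 1*(4)*conj(1) + 2*(0)*conj(1) + 2*(0)*conj(-1) + 2*(0)*conj(-1)]
      = (1/8)[(4) + (4) + (0) + (0) + (0)] = 8/8 = 1
  <chi_5*chi_5, chi_3> = (1/8)[1*(4)*conj(1) + 1*(4)*conj(1) + 2*(0)*conj(-1) + 2*(0)*conj(1) + 2*(0)*conj(-1)]
      = (1/8)[(4) + (4) + (0) + (0) + (0)] = 8/8 = 1
  <chi_5*chi_5, chi_4> = (1/8)[1*(4)*conj(1) + 1*(4)*conj(1) + 2*(0)*conj(-1) + 2*(0)*conj(-1) + 2*(0)*conj(1)]
      = (1/8)[(4) + (4) + (0) + (0) + (0)] = 8/8 = 1
  <chi_5*chi_5, chi_5> = (1/8)[1*(4)*conj(2) + 1*(4)*conj(-2) + 2*(0)*conj(0) + 2*(0)*conj(0) + 2*(0)*conj(0)]
      = (1/8)[(8) + (-8) + (0) + (0) + (0)] = 0/8 = 0
Hence the multiplicities are chi_1: 1, chi_2: 1, chi_3: 1, chi_4: 1. Dimension check: dim(chi_5)*dim(chi_5) = 2*2 = 4 and sum (mult * dim) = 1*1 + 1*1 + 1*1 + 1*1 = 4.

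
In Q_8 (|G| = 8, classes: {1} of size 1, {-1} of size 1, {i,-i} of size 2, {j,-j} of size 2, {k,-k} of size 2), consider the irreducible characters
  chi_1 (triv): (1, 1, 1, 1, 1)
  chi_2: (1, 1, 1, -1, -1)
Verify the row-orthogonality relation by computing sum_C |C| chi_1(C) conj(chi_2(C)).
Sum = 0; so <chi_1, chi_2> = 0 (distinct irreducibles are orthogonal).

Derivation: Compute term by term over conjugacy classes (|C| * chi_1(C) * conj(chi_2(C))):
  1*(1)*conj(1) + 1*(1)*conj(1) + 2*(1)*conj(1) + 2*(1)*conj(-1) + 2*(1)*conj(-1)
  = (1) + (1) + (2) + (-2) + (-2)
  = 0.
Dividing by |G| = 8 gives 0/8 = 0, matching the row-orthogonality relation <chi_1, chi_2> = [chi_1 = chi_2].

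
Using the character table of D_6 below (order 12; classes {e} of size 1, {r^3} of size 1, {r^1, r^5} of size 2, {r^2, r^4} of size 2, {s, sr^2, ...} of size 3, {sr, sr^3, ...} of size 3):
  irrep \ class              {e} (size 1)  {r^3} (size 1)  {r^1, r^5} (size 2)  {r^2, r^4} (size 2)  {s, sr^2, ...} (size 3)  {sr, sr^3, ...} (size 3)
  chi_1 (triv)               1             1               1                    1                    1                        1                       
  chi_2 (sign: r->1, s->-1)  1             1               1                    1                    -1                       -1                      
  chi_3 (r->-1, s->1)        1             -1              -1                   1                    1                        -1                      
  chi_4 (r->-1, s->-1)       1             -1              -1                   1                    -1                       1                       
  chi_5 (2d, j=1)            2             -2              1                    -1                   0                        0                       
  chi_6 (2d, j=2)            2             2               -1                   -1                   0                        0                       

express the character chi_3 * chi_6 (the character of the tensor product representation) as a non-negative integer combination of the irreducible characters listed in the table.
chi_3 tensor chi_6 = chi_5 (all other irreducibles have multiplicity 0).

Reasoning: The character of a tensor product is the pointwise product (chi_3 * chi_6)(C) = chi_3(C) * chi_6(C):
  {e}: (1)*(2), {r^3}: (-1)*(2), {r^1, r^5}: (-1)*(-1), {r^2, r^4}: (1)*(-1), {s, sr^2, ...}: (1)*(0), {sr, sr^3, ...}: (-1)*(0)
so (chi_3 * chi_6) takes values
  {e} -> 2, {r^3} -> -2, {r^1, r^5} -> 1, {r^2, r^4} -> -1, {s, sr^2, ...} -> 0, {sr, sr^3, ...} -> 0.
Now take the inner product of this character with each irreducible chi from the table, <chi_3*chi_6, chi> = (1/12) sum_C |C| (chi_3*chi_6)(C) conj(chi(C)):
  <chi_3*chi_6, chi_1> = (1/12)[1*(2)*conj(1) + 1*(-2)*conj(1) + 2*(1)*conj(1) + 2*(-1)*conj(1) + 3*(0)*conj(1) + 3*(0)*conj(1)]
      = (1/12)[(2) + (-2) + (2) + (-2) + (0) + (0)] = 0/12 = 0
  <chi_3*chi_6, chi_2> = (1/12)[1*(2)*conj(1) + 1*(-2)*conj(1) + 2*(1)*conj(1) + 2*(-1)*conj(1) + 3*(0)*conj(-1) + 3*(0)*conj(-1)]
      = (1/12)[(2) + (-2) + (2) + (-2) + (0) + (0)] = 0/12 = 0
  <chi_3*chi_6, chi_3> = (1/12)[1*(2)*conj(1) + 1*(-2)*conj(-1) + 2*(1)*conj(-1) + 2*(-1)*conj(1) + 3*(0)*conj(1) + 3*(0)*conj(-1)]
      = (1/12)[(2) + (2) + (-2) + (-2) + (0) + (0)] = 0/12 = 0
  <chi_3*chi_6, chi_4> = (1/12)[1*(2)*conj(1) + 1*(-2)*conj(-1) + 2*(1)*conj(-1) + 2*(-1)*conj(1) + 3*(0)*conj(-1) + 3*(0)*conj(1)]
      = (1/12)[(2) + (2) + (-2) + (-2) + (0) + (0)] = 0/12 = 0
  <chi_3*chi_6, chi_5> = (1/12)[1*(2)*conj(2) + 1*(-2)*conj(-2) + 2*(1)*conj(1) + 2*(-1)*conj(-1) + 3*(0)*conj(0) + 3*(0)*conj(0)]
      = (1/12)[(4) + (4) + (2) + (2) + (0) + (0)] = 12/12 = 1
  <chi_3*chi_6, chi_6> = (1/12)[1*(2)*conj(2) + 1*(-2)*conj(2) + 2*(1)*conj(-1) + 2*(-1)*conj(-1) + 3*(0)*conj(0) + 3*(0)*conj(0)]
      = (1/12)[(4) + (-4) + (-2) + (2) + (0) + (0)] = 0/12 = 0
Hence the multiplicities are chi_5: 1. Dimension check: dim(chi_3)*dim(chi_6) = 1*2 = 2 and sum (mult * dim) = 1*2 = 2.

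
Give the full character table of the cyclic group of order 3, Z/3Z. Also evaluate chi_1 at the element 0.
Character table of Z/3Z (irreps indexed chi_0,...,chi_2 with chi_k(m) = zeta_3^(k*m), zeta_3 = exp(2*pi*i/3)):
  irrep \ class  {0} (size 1)  {1} (size 1)    {2} (size 1)  
  chi_0          1             1               1             
  chi_1          1             exp(2*I*pi/3)   exp(-2*I*pi/3)
  chi_2          1             exp(-2*I*pi/3)  exp(2*I*pi/3) 

Spot check: chi_1(0) = zeta_3^(1*0) = zeta_3^0 = 1.

Justification: Z/3Z is abelian, so all 3 irreducible complex representations are 1-dimensional. They are given by chi_k(m) = zeta_3^(k*m) for k = 0,...,2. Row orthogonality: sum_m chi_k(m) conj(chi_l(m)) = 3 * [k = l].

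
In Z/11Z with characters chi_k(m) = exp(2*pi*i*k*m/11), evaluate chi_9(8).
chi_9(8) = zeta_11^72 = exp(-10*I*pi/11)

Working: chi_9(8) = zeta_11^(9*8) = zeta_11^72. Since zeta_11^11 = 1, this equals zeta_11^6 = exp(2*pi*i*6/11) = exp(-10*I*pi/11).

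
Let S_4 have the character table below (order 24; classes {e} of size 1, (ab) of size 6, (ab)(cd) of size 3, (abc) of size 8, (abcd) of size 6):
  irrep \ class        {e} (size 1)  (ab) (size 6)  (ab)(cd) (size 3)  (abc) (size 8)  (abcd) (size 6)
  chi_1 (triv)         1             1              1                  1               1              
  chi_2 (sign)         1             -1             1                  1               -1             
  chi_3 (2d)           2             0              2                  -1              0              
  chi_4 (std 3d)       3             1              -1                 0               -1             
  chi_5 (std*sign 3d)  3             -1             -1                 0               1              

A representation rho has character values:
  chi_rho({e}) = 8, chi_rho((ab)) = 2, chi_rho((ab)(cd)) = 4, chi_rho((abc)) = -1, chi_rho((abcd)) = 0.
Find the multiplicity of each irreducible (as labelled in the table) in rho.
Multiplicities: chi_1: 1, chi_2: 0, chi_3: 2, chi_4: 1, chi_5: 0.

Explanation: Use <chi_rho, chi> = (1/|G|) sum_C |C| * chi_rho(C) * conj(chi(C)) with |G| = 24 for each irreducible chi in the table:
  <chi_rho, chi_1> = (1/24)[1*(8)*conj(1) + 6*(2)*conj(1) + 3*(4)*conj(1) + 8*(-1)*conj(1) + 6*(0)*conj(1)]
      = (1/24)[(8) + (12) + (12) + (-8) + (0)] = 24/24 = 1
  <chi_rho, chi_2> = (1/24)[1*(8)*conj(1) + 6*(2)*conj(-1) + 3*(4)*conj(1) + 8*(-1)*conj(1) + 6*(0)*conj(-1)]
      = (1/24)[(8) + (-12) + (12) + (-8) + (0)] = 0/24 = 0
  <chi_rho, chi_3> = (1/24)[1*(8)*conj(2) + 6*(2)*conj(0) + 3*(4)*conj(2) + 8*(-1)*conj(-1) + 6*(0)*conj(0)]
      = (1/24)[(16) + (0) + (24) + (8) + (0)] = 48/24 = 2
  <chi_rho, chi_4> = (1/24)[1*(8)*conj(3) + 6*(2)*conj(1) + 3*(4)*conj(-1) + 8*(-1)*conj(0) + 6*(0)*conj(-1)]
      = (1/24)[(24) + (12) + (-12) + (0) + (0)] = 24/24 = 1
  <chi_rho, chi_5> = (1/24)[1*(8)*conj(3) + 6*(2)*conj(-1) + 3*(4)*conj(-1) + 8*(-1)*conj(0) + 6*(0)*conj(1)]
      = (1/24)[(24) + (-12) + (-12) + (0) + (0)] = 0/24 = 0
Dimension check: dim(rho) = sum (mult * dim) = 1*1 + 0*1 + 2*2 + 1*3 + 0*3 = 8 = chi_rho(e) = 8.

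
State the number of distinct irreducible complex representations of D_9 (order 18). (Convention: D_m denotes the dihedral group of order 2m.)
6

Reasoning: The number of irreducible complex representations of a finite group equals its number of conjugacy classes. D_9 has 6 conjugacy classes ((n+3)/2 for n odd), so D_9 (order 18) has exactly 6 irreducible complex representations.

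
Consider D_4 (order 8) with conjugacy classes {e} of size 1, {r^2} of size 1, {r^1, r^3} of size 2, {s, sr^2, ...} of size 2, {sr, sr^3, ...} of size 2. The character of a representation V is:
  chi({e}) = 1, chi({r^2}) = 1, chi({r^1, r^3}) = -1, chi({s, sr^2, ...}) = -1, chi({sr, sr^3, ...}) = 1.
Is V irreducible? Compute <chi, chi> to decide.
Irreducible: <chi, chi> = 1.

Working: <chi, chi> = (1/|G|) sum_C |C| * |chi(C)|^2 = (1/8)[1*|1|^2 + 1*|1|^2 + 2*|-1|^2 + 2*|-1|^2 + 2*|1|^2]
  = (1/8)[(1) + (1) + (2) + (2) + (2)] = 8/8 = 1.
A character is irreducible iff <chi, chi> = 1, so this representation is irreducible.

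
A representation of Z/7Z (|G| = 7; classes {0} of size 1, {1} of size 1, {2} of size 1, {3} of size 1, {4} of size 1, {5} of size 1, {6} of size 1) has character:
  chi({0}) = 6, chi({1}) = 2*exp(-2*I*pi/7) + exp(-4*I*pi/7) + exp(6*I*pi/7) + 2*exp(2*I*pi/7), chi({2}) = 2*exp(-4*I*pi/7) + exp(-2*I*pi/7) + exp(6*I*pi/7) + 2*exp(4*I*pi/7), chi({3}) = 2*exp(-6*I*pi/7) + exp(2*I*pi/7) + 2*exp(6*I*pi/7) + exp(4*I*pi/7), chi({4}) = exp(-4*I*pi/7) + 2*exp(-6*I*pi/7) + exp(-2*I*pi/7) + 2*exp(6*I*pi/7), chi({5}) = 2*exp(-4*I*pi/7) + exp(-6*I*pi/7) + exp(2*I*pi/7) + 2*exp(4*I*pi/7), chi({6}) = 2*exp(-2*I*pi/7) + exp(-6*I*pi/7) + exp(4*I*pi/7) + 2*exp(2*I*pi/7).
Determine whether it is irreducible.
Not irreducible (reducible): <chi, chi> = 10 > 1.

Solution. <chi, chi> = (1/|G|) sum_C |C| * |chi(C)|^2 = (1/7)[1*|6|^2 + 1*|2*exp(-2*I*pi/7) + exp(-4*I*pi/7) + exp(6*I*pi/7) + 2*exp(2*I*pi/7)|^2 + 1*|2*exp(-4*I*pi/7) + exp(-2*I*pi/7) + exp(6*I*pi/7) + 2*exp(4*I*pi/7)|^2 + 1*|2*exp(-6*I*pi/7) + exp(2*I*pi/7) + 2*exp(6*I*pi/7) + exp(4*I*pi/7)|^2 + 1*|exp(-4*I*pi/7) + 2*exp(-6*I*pi/7) + exp(-2*I*pi/7) + 2*exp(6*I*pi/7)|^2 + 1*|2*exp(-4*I*pi/7) + exp(-6*I*pi/7) + exp(2*I*pi/7) + 2*exp(4*I*pi/7)|^2 + 1*|2*exp(-2*I*pi/7) + exp(-6*I*pi/7) + exp(4*I*pi/7) + 2*exp(2*I*pi/7)|^2]
  = (1/7)[(36) + (10 + 7*exp(-4*I*pi/7) + 4*exp(-6*I*pi/7) + 2*exp(-2*I*pi/7) + 2*exp(2*I*pi/7) + 4*exp(6*I*pi/7) + 7*exp(4*I*pi/7)) + (10 + 4*exp(-2*I*pi/7) + 7*exp(-6*I*pi/7) + 2*exp(-4*I*pi/7) + 2*exp(4*I*pi/7) + 7*exp(6*I*pi/7) + 4*exp(2*I*pi/7)) + (10 + 7*exp(-2*I*pi/7) + 4*exp(-4*I*pi/7) + 2*exp(-6*I*pi/7) + 2*exp(6*I*pi/7) + 4*exp(4*I*pi/7) + 7*exp(2*I*pi/7)) + (10 + 7*exp(-2*I*pi/7) + 4*exp(-4*I*pi/7) + 2*exp(-6*I*pi/7) + 2*exp(6*I*pi/7) + 4*exp(4*I*pi/7) + 7*exp(2*I*pi/7)) + (10 + 4*exp(-2*I*pi/7) + 7*exp(-6*I*pi/7) + 2*exp(-4*I*pi/7) + 2*exp(4*I*pi/7) + 7*exp(6*I*pi/7) + 4*exp(2*I*pi/7)) + (10 + 7*exp(-4*I*pi/7) + 4*exp(-6*I*pi/7) + 2*exp(-2*I*pi/7) + 2*exp(2*I*pi/7) + 4*exp(6*I*pi/7) + 7*exp(4*I*pi/7))] = 70/7 = 10.
(Exp terms are combined using exp(i*s)*conj(exp(i*t)) = exp(i*(s-t)), and sums of them are collapsed using the identity that for every m > 1 the m distinct m-th roots of unity sum to 0, e.g. 1 + exp(2*I*pi/3) + exp(-2*I*pi/3) = 0.)
A character is irreducible iff <chi, chi> = 1, so this representation is reducible.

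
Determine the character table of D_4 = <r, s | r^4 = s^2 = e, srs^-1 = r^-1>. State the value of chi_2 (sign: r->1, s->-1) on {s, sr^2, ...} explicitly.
Conjugacy classes: {e} of size 1, {r^2} of size 1, {r^1, r^3} of size 2, {s, sr^2, ...} of size 2, {sr, sr^3, ...} of size 2.
Character table:
  irrep \ class              {e} (size 1)  {r^2} (size 1)  {r^1, r^3} (size 2)  {s, sr^2, ...} (size 2)  {sr, sr^3, ...} (size 2)
  chi_1 (triv)               1             1               1                    1                        1                       
  chi_2 (sign: r->1, s->-1)  1             1               1                    -1                       -1                      
  chi_3 (r->-1, s->1)        1             1               -1                   1                        -1                      
  chi_4 (r->-1, s->-1)       1             1               -1                   -1                       1                       
  chi_5 (2d, j=1)            2             -2              0                    0                        0                       

Spot check: chi_2 (sign: r->1, s->-1) on {s, sr^2, ...} = -1.

Justification: D_4 has order 2*4 = 8 with 5 conjugacy classes, hence 5 irreducibles. Sum of squared dims 1 + 1 + 1 + 1 + 4 = 8 = |G|. Linear characters come from the abelianisation; the 2-dimensional irreps have character r^k -> 2*cos(2*pi*j*k/4), reflections -> 0.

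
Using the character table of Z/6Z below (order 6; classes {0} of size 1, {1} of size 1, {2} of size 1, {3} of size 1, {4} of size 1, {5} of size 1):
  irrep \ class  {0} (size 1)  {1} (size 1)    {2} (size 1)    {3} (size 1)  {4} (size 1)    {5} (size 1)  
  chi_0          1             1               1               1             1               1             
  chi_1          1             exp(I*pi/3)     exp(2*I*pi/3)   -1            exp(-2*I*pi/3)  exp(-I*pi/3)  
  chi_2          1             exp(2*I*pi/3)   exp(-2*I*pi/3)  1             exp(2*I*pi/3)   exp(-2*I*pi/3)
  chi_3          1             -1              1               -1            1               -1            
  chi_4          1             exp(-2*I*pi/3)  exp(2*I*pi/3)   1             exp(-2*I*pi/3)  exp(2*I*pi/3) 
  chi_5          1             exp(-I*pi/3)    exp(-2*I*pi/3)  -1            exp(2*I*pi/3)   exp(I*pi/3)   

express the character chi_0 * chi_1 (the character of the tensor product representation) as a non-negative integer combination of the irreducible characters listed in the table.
chi_0 tensor chi_1 = chi_1 (all other irreducibles have multiplicity 0).

Derivation: The character of a tensor product is the pointwise product (chi_0 * chi_1)(C) = chi_0(C) * chi_1(C):
  {0}: (1)*(1), {1}: (1)*(exp(I*pi/3)), {2}: (1)*(exp(2*I*pi/3)), {3}: (1)*(-1), {4}: (1)*(exp(-2*I*pi/3)), {5}: (1)*(exp(-I*pi/3))
so (chi_0 * chi_1) takes values
  {0} -> 1, {1} -> exp(I*pi/3), {2} -> exp(2*I*pi/3), {3} -> -1, {4} -> exp(-2*I*pi/3), {5} -> exp(-I*pi/3).
Now take the inner product of this character with each irreducible chi from the table, <chi_0*chi_1, chi> = (1/6) sum_C |C| (chi_0*chi_1)(C) conj(chi(C)):
  <chi_0*chi_1, chi_0> = (1/6)[1*(1)*conj(1) + 1*(exp(I*pi/3))*conj(1) + 1*(exp(2*I*pi/3))*conj(1) + 1*(-1)*conj(1) + 1*(exp(-2*I*pi/3))*conj(1) + 1*(exp(-I*pi/3))*conj(1)]
      = (1/6)[(1) + (exp(I*pi/3)) + (exp(2*I*pi/3)) + (-1) + (exp(-2*I*pi/3)) + (exp(-I*pi/3))] = 0/6 = 0
  <chi_0*chi_1, chi_1> = (1/6)[1*(1)*conj(1) + 1*(exp(I*pi/3))*conj(exp(I*pi/3)) + 1*(exp(2*I*pi/3))*conj(exp(2*I*pi/3)) + 1*(-1)*conj(-1) + 1*(exp(-2*I*pi/3))*conj(exp(-2*I*pi/3)) + 1*(exp(-I*pi/3))*conj(exp(-I*pi/3))]
      = (1/6)[(1) + (1) + (1) + (1) + (1) + (1)] = 6/6 = 1
  <chi_0*chi_1, chi_2> = (1/6)[1*(1)*conj(1) + 1*(exp(I*pi/3))*conj(exp(2*I*pi/3)) + 1*(exp(2*I*pi/3))*conj(exp(-2*I*pi/3)) + 1*(-1)*conj(1) + 1*(exp(-2*I*pi/3))*conj(exp(2*I*pi/3)) + 1*(exp(-I*pi/3))*conj(exp(-2*I*pi/3))]
      = (1/6)[(1) + (exp(-I*pi/3)) + (exp(-2*I*pi/3)) + (-1) + (exp(2*I*pi/3)) + (exp(I*pi/3))] = 0/6 = 0
  <chi_0*chi_1, chi_3> = (1/6)[1*(1)*conj(1) + 1*(exp(I*pi/3))*conj(-1) + 1*(exp(2*I*pi/3))*conj(1) + 1*(-1)*conj(-1) + 1*(exp(-2*I*pi/3))*conj(1) + 1*(exp(-I*pi/3))*conj(-1)]
      = (1/6)[(1) + (-exp(I*pi/3)) + (exp(2*I*pi/3)) + (1) + (exp(-2*I*pi/3)) + (-exp(-I*pi/3))] = 0/6 = 0
  <chi_0*chi_1, chi_4> = (1/6)[1*(1)*conj(1) + 1*(exp(I*pi/3))*conj(exp(-2*I*pi/3)) + 1*(exp(2*I*pi/3))*conj(exp(2*I*pi/3)) + 1*(-1)*conj(1) + 1*(exp(-2*I*pi/3))*conj(exp(-2*I*pi/3)) + 1*(exp(-I*pi/3))*conj(exp(2*I*pi/3))]
      = (1/6)[(1) + (-1) + (1) + (-1) + (1) + (-1)] = 0/6 = 0
  <chi_0*chi_1, chi_5> = (1/6)[1*(1)*conj(1) + 1*(exp(I*pi/3))*conj(exp(-I*pi/3)) + 1*(exp(2*I*pi/3))*conj(exp(-2*I*pi/3)) + 1*(-1)*conj(-1) + 1*(exp(-2*I*pi/3))*conj(exp(2*I*pi/3)) + 1*(exp(-I*pi/3))*conj(exp(I*pi/3))]
      = (1/6)[(1) + (exp(2*I*pi/3)) + (exp(-2*I*pi/3)) + (1) + (exp(2*I*pi/3)) + (exp(-2*I*pi/3))] = 0/6 = 0
(Exp terms are combined using exp(i*s)*conj(exp(i*t)) = exp(i*(s-t)), and sums of them are collapsed using the identity that for every m > 1 the m distinct m-th roots of unity sum to 0, e.g. 1 + exp(2*I*pi/3) + exp(-2*I*pi/3) = 0.)
Hence the multiplicities are chi_1: 1. Dimension check: dim(chi_0)*dim(chi_1) = 1*1 = 1 and sum (mult * dim) = 1*1 = 1.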